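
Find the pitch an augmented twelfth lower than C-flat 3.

The twelfth's letter: C down five letter names plus an octave → F.
An augmented twelfth is 20 semitones; 20 semitones down from Cb3 gives Fbb1.

F-double-flat 1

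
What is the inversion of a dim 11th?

augmented fifth

First reduce the compound diminished eleventh to its simple form, a diminished fourth.
Inverted interval numbers add to nine, so a fourth pairs with a fifth (4 + 5 = 9).
And diminished becomes augmented under inversion, so we get an augmented fifth.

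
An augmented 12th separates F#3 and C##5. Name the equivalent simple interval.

Subtracting seven from the interval number removes an octave: 12 − 7 = 5.
Quality carries through unchanged, so the simple form is an augmented fifth.

A5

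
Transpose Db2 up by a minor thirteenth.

The thirteenth's letter: D up six letter names plus an octave → B.
A minor thirteenth spans 20 semitones, so from Db2 the target pitch is Bbb3.

Bbb3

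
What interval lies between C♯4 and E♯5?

C to E spans three letter names (C-D-E), plus an octave — that makes it a tenth of some quality.
C#4 to E#5 is 16 semitones, matching the major tenth exactly, so the quality is major.
(Equivalently, a compound major third: a major third plus an octave.)

major 10th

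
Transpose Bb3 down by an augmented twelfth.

Five letters down from B (plus an octave) reaches E.
An augmented twelfth is 20 semitones; 20 semitones down from Bb3 gives Ebb2.

Ebb2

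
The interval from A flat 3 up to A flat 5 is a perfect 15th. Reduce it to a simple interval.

Subtracting seven from the interval number removes an octave: 15 − 7 = 8.
So a perfect fifteenth is an octave plus a perfect octave. The quality is unchanged.

perfect octave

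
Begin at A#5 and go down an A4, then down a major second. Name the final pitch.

An augmented fourth down from A#5 is E5.
E5 down a major second → D5 (2 semitones).

D5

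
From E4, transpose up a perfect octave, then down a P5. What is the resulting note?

A4

A perfect octave up from E4 is E5.
E5 down a perfect fifth → A4 (7 semitones).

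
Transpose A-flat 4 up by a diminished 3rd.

C-double-flat 5

The third takes the letter from A up to C.
A diminished third spans 2 semitones, so from Ab4 the target pitch is Cbb5.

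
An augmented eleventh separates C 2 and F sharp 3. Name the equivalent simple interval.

augmented fourth

Take out an octave (7 from the number): 11 − 7 = 4.
That makes an augmented eleventh a compound augmented fourth — an octave plus an augmented fourth.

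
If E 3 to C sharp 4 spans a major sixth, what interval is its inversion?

m3

Interval numbers invert to sum to nine: 6 + 3 = 9, so a sixth inverts to a third.
The quality also flips — major becomes minor — giving a minor third.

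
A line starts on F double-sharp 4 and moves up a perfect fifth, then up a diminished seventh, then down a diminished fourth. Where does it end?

F##4 up a perfect fifth → C##5 (7 semitones).
Up a diminished seventh from C##5: B5 (9 semitones up).
A diminished fourth down from B5 is F##5.

F double-sharp 5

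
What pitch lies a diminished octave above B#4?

B5

For an octave the letter name doesn't change: still B, an octave up.
Moving 11 semitones up from B#4 (the size of a diminished octave) reaches B5.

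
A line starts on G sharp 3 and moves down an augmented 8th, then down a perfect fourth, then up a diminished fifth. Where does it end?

A flat 2

An augmented octave down from G#3 is G2.
A perfect fourth down from G2 is D2.
Up a diminished fifth from D2: Ab2 (6 semitones up).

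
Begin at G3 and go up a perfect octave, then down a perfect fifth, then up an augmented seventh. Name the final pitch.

B#4

Up a perfect octave from G3: G4 (12 semitones up).
Down a perfect fifth from G4: C4 (7 semitones down).
Up an augmented seventh from C4: B#4 (12 semitones up).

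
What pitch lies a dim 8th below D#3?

D##2

For an octave the letter name doesn't change: still D, an octave down.
A diminished octave is 11 semitones; 11 semitones down from D#3 gives D##2.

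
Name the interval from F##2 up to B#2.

F to B spans four letter names (F-G-A-B), so the interval is some kind of fourth.
Counting semitones, F##2→B#2 is 5, which is the perfect fourth.

perfect fourth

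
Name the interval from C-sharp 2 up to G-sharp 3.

C to G spans five letter names (C-D-E-F-G), plus an octave: a twelfth.
Counting semitones, C#2→G#3 is 19, which is the perfect twelfth.
(Equivalently, a compound perfect fifth: a perfect fifth plus an octave.)

perfect twelfth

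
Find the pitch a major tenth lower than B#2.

G#1

Three letters down from B (plus an octave) reaches G.
A major tenth spans 16 semitones, so from B#2 the target pitch is G#1.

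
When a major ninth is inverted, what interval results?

First reduce the compound major ninth to its simple form, a major second.
Inverted interval numbers add to nine, so a second pairs with a seventh (2 + 7 = 9).
And major becomes minor under inversion, so we get a minor seventh.

minor seventh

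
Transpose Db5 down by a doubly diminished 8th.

The letter stays D (same as the start), shifted an octave down.
Moving 10 semitones down from Db5 (the size of a doubly diminished octave) reaches D#4.

D#4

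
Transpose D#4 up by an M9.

E#5

The ninth's letter: D up two letter names plus an octave → E.
Moving 14 semitones up from D#4 (the size of a major ninth) reaches E#5.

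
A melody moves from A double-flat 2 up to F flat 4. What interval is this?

M13

A to F spans six letter names (A-B-C-D-E-F), plus an octave, so the interval is some kind of thirteenth.
Counting semitones, Abb2→Fb4 is 21, which is the major thirteenth.
(Equivalently, a compound major sixth: a major sixth plus an octave.)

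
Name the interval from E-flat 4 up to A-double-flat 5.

E to A spans four letter names (E-F-G-A), plus an octave — that makes it an eleventh of some quality.
A perfect eleventh would be 17 semitones; Eb4 to Abb5 is 16, one semitone narrower, so the interval is diminished.
(Equivalently, a compound diminished fourth: a diminished fourth plus an octave.)

diminished eleventh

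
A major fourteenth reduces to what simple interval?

major 7th

Take out an octave (7 from the number): 14 − 7 = 7.
Quality carries through unchanged, so the simple form is a major seventh.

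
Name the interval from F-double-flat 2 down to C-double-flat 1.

P11

Descending from Fbb2 to Cbb1 is the same interval as ascending Cbb1 to Fbb2.
C to F spans four letter names (C-D-E-F), plus an octave — that makes it an eleventh of some quality.
The perfect eleventh spans 17 semitones, and Cbb1 to Fbb2 is exactly 17 semitones — so this is a perfect eleventh.
(Equivalently, a compound perfect fourth: a perfect fourth plus an octave.)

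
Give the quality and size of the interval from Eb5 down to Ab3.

Descending from Eb5 to Ab3 is the same interval as ascending Ab3 to Eb5.
A to E spans five letter names (A-B-C-D-E), plus an octave — that makes it a twelfth of some quality.
Counting semitones, Ab3→Eb5 is 19, which is the perfect twelfth.
(Equivalently, a compound perfect fifth: a perfect fifth plus an octave.)

perfect 12th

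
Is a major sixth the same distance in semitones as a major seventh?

A major sixth is 9 semitones but a major seventh is 11 semitones — different sizes.

No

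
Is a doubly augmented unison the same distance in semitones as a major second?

Yes

Both span 2 semitones: a doubly augmented unison and a major second are the same chromatic distance.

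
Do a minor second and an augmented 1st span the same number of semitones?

Yes

A minor second = 1 semitone = an augmented unison; enharmonically equal.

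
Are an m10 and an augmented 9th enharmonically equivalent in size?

Yes

Both span 15 semitones: a minor tenth and an augmented ninth are the same chromatic distance.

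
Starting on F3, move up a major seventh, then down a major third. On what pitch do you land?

C4

Up a major seventh from F3: E4 (11 semitones up).
E4 down a major third → C4 (4 semitones).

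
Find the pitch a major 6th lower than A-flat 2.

Six letter names down from A: C.
A major sixth spans 9 semitones, so from Ab2 the target pitch is Cb2.

C-flat 2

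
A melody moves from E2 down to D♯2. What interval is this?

Descending from E2 to D#2 is the same interval as ascending D#2 to E2.
D to E spans two letter names (D-E) — that makes it a second of some quality.
At 1 semitone, D#2→E2 falls one short of a major second: minor.

minor 2nd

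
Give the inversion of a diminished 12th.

augmented fourth

First reduce the compound diminished twelfth to its simple form, a diminished fifth.
Interval numbers invert to sum to nine: 5 + 4 = 9, so a fifth inverts to a fourth.
Quality inverts too: diminished becomes augmented. That makes the inversion an augmented fourth.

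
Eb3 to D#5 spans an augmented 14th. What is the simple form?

A7

Subtracting seven from the interval number removes an octave: 14 − 7 = 7.
So an augmented fourteenth is an octave plus an augmented seventh. The quality is unchanged.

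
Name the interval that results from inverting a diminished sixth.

Inverted interval numbers add to nine, so a sixth pairs with a third (6 + 3 = 9).
The quality also flips — diminished becomes augmented — giving an augmented third.

A3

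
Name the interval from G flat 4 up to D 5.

G to D spans five letter names (G-A-B-C-D) — that makes it a fifth of some quality.
A perfect fifth would be 7 semitones; Gb4 to D5 is 8, one semitone wider, so the interval is augmented.

A5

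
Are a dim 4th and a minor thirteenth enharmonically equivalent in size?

A diminished fourth spans 4 semitones; a minor thirteenth spans 20 semitones. They differ by 16.

No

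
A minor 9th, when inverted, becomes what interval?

major seventh

First reduce the compound minor ninth to its simple form, a minor second.
Interval numbers invert to sum to nine: 2 + 7 = 9, so a second inverts to a seventh.
The quality also flips — minor becomes major — giving a major seventh.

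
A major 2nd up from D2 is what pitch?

E2

Two letter names up from D: E.
A major second spans 2 semitones, so from D2 the target pitch is E2.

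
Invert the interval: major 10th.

First reduce the compound major tenth to its simple form, a major third.
Interval numbers invert to sum to nine: 3 + 6 = 9, so a third inverts to a sixth.
Quality inverts too: major becomes minor. That makes the inversion a minor sixth.

m6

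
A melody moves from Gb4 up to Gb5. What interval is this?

G to G is the same letter name, plus an octave: an octave.
Gb4 to Gb5 is 12 semitones, matching the perfect octave exactly, so the quality is perfect.

perfect octave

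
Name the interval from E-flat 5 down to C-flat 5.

Descending from Eb5 to Cb5 is the same interval as ascending Cb5 to Eb5.
C to E spans three letter names (C-D-E), so the interval is some kind of third.
Cb5 to Eb5 is 4 semitones, matching the major third exactly, so the quality is major.

major third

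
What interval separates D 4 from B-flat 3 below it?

Descending from D4 to Bb3 is the same interval as ascending Bb3 to D4.
B to D spans three letter names (B-C-D), so the interval is some kind of third.
The major third spans 4 semitones, and Bb3 to D4 is exactly 4 semitones — so this is a major third.

M3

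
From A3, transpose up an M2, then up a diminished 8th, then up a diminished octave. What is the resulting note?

Bbb5

Up a major second from A3: B3 (2 semitones up).
Up a diminished octave from B3: Bb4 (11 semitones up).
Bb4 up a diminished octave → Bbb5 (11 semitones).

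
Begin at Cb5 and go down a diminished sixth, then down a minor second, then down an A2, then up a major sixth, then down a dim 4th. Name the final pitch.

E#4

Cb5 down a diminished sixth → E4 (7 semitones).
A minor second down from E4 is D#4.
Down an augmented second from D#4: C4 (3 semitones down).
A major sixth up from C4 is A4.
A4 down a diminished fourth → E#4 (4 semitones).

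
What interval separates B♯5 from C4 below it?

Descending from B#5 to C4 is the same interval as ascending C4 to B#5.
C to B spans seven letter names (C-D-E-F-G-A-B), plus an octave — that makes it a fourteenth of some quality.
A major fourteenth would be 23 semitones; C4 to B#5 is 24, one semitone wider, so the interval is augmented.
(Equivalently, a compound augmented seventh: an augmented seventh plus an octave.)

A14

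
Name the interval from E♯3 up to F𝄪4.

M9

E to F spans two letter names (E-F), plus an octave — that makes it a ninth of some quality.
The major ninth spans 14 semitones, and E#3 to F##4 is exactly 14 semitones — so this is a major ninth.
(Equivalently, a compound major second: a major second plus an octave.)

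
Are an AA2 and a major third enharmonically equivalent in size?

Yes

Both span 4 semitones: a doubly augmented second and a major third are the same chromatic distance.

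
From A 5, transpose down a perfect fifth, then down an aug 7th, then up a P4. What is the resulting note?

Down a perfect fifth from A5: D5 (7 semitones down).
An augmented seventh down from D5 is Ebb4.
Ebb4 up a perfect fourth → Abb4 (5 semitones).

A double-flat 4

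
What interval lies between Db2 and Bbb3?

D to B spans six letter names (D-E-F-G-A-B), plus an octave, so the interval is some kind of thirteenth.
A major thirteenth would be 21 semitones, but Db2 to Bbb3 is 20 — one semitone narrower, making it a minor thirteenth.
(Equivalently, a compound minor sixth: a minor sixth plus an octave.)

minor 13th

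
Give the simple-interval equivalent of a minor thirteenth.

minor 6th

Take out an octave (7 from the number): 13 − 7 = 6.
Quality carries through unchanged, so the simple form is a minor sixth.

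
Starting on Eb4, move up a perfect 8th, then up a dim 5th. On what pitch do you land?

Eb4 up a perfect octave → Eb5 (12 semitones).
Up a diminished fifth from Eb5: Bbb5 (6 semitones up).

Bbb5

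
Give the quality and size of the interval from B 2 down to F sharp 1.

perfect 11th

Descending from B2 to F#1 is the same interval as ascending F#1 to B2.
F to B spans four letter names (F-G-A-B), plus an octave, so the interval is some kind of eleventh.
F#1 to B2 is 17 semitones, matching the perfect eleventh exactly, so the quality is perfect.
(Equivalently, a compound perfect fourth: a perfect fourth plus an octave.)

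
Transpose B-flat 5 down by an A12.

Five letters down from B (plus an octave) reaches E.
An augmented twelfth spans 20 semitones, so from Bb5 the target pitch is Ebb4.

E-double-flat 4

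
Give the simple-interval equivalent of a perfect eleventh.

P4

Take out an octave (7 from the number): 11 − 7 = 4.
Quality carries through unchanged, so the simple form is a perfect fourth.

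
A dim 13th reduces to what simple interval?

Subtracting seven from the interval number removes an octave: 13 − 7 = 6.
Quality carries through unchanged, so the simple form is a diminished sixth.

d6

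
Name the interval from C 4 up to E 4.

C to E spans three letter names (C-D-E) — that makes it a third of some quality.
C4 to E4 is 4 semitones, matching the major third exactly, so the quality is major.

major third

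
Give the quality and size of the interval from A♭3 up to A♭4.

P8

A to A is the same letter name, plus an octave: an octave.
Counting semitones, Ab3→Ab4 is 12, which is the perfect octave.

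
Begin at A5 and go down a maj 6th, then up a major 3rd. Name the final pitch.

E5

A major sixth down from A5 is C5.
A major third up from C5 is E5.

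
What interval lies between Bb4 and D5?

B to D spans three letter names (B-C-D), so the interval is some kind of third.
The major third spans 4 semitones, and Bb4 to D5 is exactly 4 semitones — so this is a major third.

major third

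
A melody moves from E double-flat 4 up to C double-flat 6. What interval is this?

E to C spans six letter names (E-F-G-A-B-C), plus an octave, so the interval is some kind of thirteenth.
At 20 semitones, Ebb4→Cbb6 falls one short of a major thirteenth: minor.
(Equivalently, a compound minor sixth: a minor sixth plus an octave.)

minor 13th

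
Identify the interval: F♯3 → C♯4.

F to C spans five letter names (F-G-A-B-C), so the interval is some kind of fifth.
The perfect fifth spans 7 semitones, and F#3 to C#4 is exactly 7 semitones — so this is a perfect fifth.

perfect fifth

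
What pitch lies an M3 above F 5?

A 5

Counting three letter names up from F lands on A.
A major third spans 4 semitones, so from F5 the target pitch is A5.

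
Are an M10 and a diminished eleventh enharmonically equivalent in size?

Both span 16 semitones: a major tenth and a diminished eleventh are the same chromatic distance.

Yes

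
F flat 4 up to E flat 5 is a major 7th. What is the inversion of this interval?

Inverted interval numbers add to nine, so a seventh pairs with a second (7 + 2 = 9).
Quality inverts too: major becomes minor. That makes the inversion a minor second.

minor second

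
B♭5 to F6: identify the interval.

perfect fifth

B to F spans five letter names (B-C-D-E-F) — that makes it a fifth of some quality.
Bb5 to F6 is 7 semitones, matching the perfect fifth exactly, so the quality is perfect.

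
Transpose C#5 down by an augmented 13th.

Eb3

Counting six letter names plus an octave down from C lands on E.
An augmented thirteenth spans 22 semitones, so from C#5 the target pitch is Eb3.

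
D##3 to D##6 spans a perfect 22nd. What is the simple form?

P8

Subtracting seven from the interval number removes an octave: 22 − 14 = 8.
So a perfect twenty-second is 2 octaves plus a perfect octave. The quality is unchanged.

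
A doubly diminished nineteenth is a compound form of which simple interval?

doubly diminished 5th

Take out 2 octaves (14 from the number): 19 − 14 = 5.
So a doubly diminished nineteenth is 2 octaves plus a doubly diminished fifth. The quality is unchanged.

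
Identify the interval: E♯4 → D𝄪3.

minor 9th

Descending from E#4 to D##3 is the same interval as ascending D##3 to E#4.
D to E spans two letter names (D-E), plus an octave: a ninth.
D##3 to E#4 is 13 semitones, a half step short of the major ninth (14), so this is minor.
(Equivalently, a compound minor second: a minor second plus an octave.)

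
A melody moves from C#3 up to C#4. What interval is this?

P8

C to C is the same letter name, plus an octave, so the interval is some kind of octave.
Counting semitones, C#3→C#4 is 12, which is the perfect octave.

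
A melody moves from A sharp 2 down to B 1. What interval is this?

Descending from A#2 to B1 is the same interval as ascending B1 to A#2.
B to A spans seven letter names (B-C-D-E-F-G-A): a seventh.
The major seventh spans 11 semitones, and B1 to A#2 is exactly 11 semitones — so this is a major seventh.

major seventh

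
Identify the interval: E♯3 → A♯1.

Descending from E#3 to A#1 is the same interval as ascending A#1 to E#3.
A to E spans five letter names (A-B-C-D-E), plus an octave: a twelfth.
The perfect twelfth spans 19 semitones, and A#1 to E#3 is exactly 19 semitones — so this is a perfect twelfth.
(Equivalently, a compound perfect fifth: a perfect fifth plus an octave.)

perfect twelfth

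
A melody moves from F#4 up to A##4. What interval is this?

A3

F to A spans three letter names (F-G-A) — that makes it a third of some quality.
A major third would be 4 semitones; F#4 to A##4 is 5, one semitone wider, so the interval is augmented.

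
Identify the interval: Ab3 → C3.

Descending from Ab3 to C3 is the same interval as ascending C3 to Ab3.
C to A spans six letter names (C-D-E-F-G-A): a sixth.
A major sixth would be 9 semitones, but C3 to Ab3 is 8 — one semitone narrower, making it a minor sixth.

minor 6th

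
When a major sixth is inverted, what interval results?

minor 3rd

The rule of nine gives the new number: 9 − 6 = 3, so a sixth becomes a third.
The quality also flips — major becomes minor — giving a minor third.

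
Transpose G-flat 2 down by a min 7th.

A-flat 1

The seventh takes the letter from G down to A.
A minor seventh is 10 semitones; 10 semitones down from Gb2 gives Ab1.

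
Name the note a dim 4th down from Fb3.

C3

Four letter names down from F: C.
A diminished fourth spans 4 semitones, so from Fb3 the target pitch is C3.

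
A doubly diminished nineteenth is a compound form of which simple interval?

Each octave removed subtracts seven from the number: 19 − 14 = 5.
So a doubly diminished nineteenth is 2 octaves plus a doubly diminished fifth. The quality is unchanged.

doubly diminished 5th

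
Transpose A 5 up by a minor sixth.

F 6

Counting six letter names up from A lands on F.
A minor sixth spans 8 semitones, so from A5 the target pitch is F6.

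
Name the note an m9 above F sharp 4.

The ninth's letter: F up two letter names plus an octave → G.
A minor ninth spans 13 semitones, so from F#4 the target pitch is G5.

G 5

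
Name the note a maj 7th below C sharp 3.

D 2

Counting seven letter names down from C lands on D.
A major seventh spans 11 semitones, so from C#3 the target pitch is D2.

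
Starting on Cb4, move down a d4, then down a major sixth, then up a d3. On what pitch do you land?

Dbb3

Cb4 down a diminished fourth → G3 (4 semitones).
Down a major sixth from G3: Bb2 (9 semitones down).
Bb2 up a diminished third → Dbb3 (2 semitones).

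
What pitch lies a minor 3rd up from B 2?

D 3

Counting three letter names up from B lands on D.
Moving 3 semitones up from B2 (the size of a minor third) reaches D3.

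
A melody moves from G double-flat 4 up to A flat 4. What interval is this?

augmented second

G to A spans two letter names (G-A) — that makes it a second of some quality.
The major second is 2 semitones; here we have 3, one semitone wider: augmented.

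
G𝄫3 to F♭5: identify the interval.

M14

G to F spans seven letter names (G-A-B-C-D-E-F), plus an octave: a fourteenth.
Counting semitones, Gbb3→Fb5 is 23, which is the major fourteenth.
(Equivalently, a compound major seventh: a major seventh plus an octave.)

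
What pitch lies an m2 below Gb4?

Two letter names down from G: F.
A minor second is 1 semitone; 1 semitone down from Gb4 gives F4.

F4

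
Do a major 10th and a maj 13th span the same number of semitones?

A major tenth spans 16 semitones; a major thirteenth spans 21 semitones. They differ by 5.

No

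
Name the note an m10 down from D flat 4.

The tenth's letter: D down three letter names plus an octave → B.
A minor tenth spans 15 semitones, so from Db4 the target pitch is Bb2.

B flat 2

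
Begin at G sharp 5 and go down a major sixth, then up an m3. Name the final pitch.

D 5

G#5 down a major sixth → B4 (9 semitones).
B4 up a minor third → D5 (3 semitones).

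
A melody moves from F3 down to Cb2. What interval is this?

Descending from F3 to Cb2 is the same interval as ascending Cb2 to F3.
C to F spans four letter names (C-D-E-F), plus an octave — that makes it an eleventh of some quality.
Cb2 to F3 spans 18 semitones — one semitone wider than the perfect eleventh (17) — giving an augmented eleventh.
(Equivalently, a compound augmented fourth: an augmented fourth plus an octave.)

augmented eleventh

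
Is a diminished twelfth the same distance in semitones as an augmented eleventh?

A diminished twelfth spans 18 semitones, and an augmented eleventh also spans 18 semitones — they're enharmonic.

Yes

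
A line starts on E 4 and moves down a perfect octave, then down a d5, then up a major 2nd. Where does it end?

B sharp 2

E4 down a perfect octave → E3 (12 semitones).
Down a diminished fifth from E3: A#2 (6 semitones down).
A#2 up a major second → B#2 (2 semitones).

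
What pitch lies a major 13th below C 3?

E-flat 1

The thirteenth's letter: C down six letter names plus an octave → E.
Moving 21 semitones down from C3 (the size of a major thirteenth) reaches Eb1.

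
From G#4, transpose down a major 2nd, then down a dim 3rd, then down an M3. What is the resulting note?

B#3

G#4 down a major second → F#4 (2 semitones).
F#4 down a diminished third → D##4 (2 semitones).
Down a major third from D##4: B#3 (4 semitones down).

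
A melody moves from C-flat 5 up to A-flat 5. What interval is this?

major 6th

C to A spans six letter names (C-D-E-F-G-A), so the interval is some kind of sixth.
The major sixth spans 9 semitones, and Cb5 to Ab5 is exactly 9 semitones — so this is a major sixth.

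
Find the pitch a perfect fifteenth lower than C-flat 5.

C-flat 3

A fifteenth keeps the letter name C, two octaves down from C.
A perfect fifteenth is 24 semitones; 24 semitones down from Cb5 gives Cb3.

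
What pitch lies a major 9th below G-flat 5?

Counting two letter names plus an octave down from G lands on F.
A major ninth spans 14 semitones, so from Gb5 the target pitch is Fb4.

F-flat 4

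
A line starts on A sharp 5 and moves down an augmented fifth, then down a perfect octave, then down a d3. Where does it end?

A#5 down an augmented fifth → D5 (8 semitones).
D5 down a perfect octave → D4 (12 semitones).
A diminished third down from D4 is B#3.

B sharp 3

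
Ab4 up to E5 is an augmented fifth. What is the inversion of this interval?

The rule of nine gives the new number: 9 − 5 = 4, so a fifth becomes a fourth.
Quality inverts too: augmented becomes diminished. That makes the inversion a diminished fourth.

diminished 4th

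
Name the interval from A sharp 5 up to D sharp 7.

A to D spans four letter names (A-B-C-D), plus an octave, so the interval is some kind of eleventh.
A#5 to D#7 is 17 semitones, matching the perfect eleventh exactly, so the quality is perfect.
(Equivalently, a compound perfect fourth: a perfect fourth plus an octave.)

perfect eleventh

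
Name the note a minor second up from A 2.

Counting two letter names up from A lands on B.
Moving 1 semitone up from A2 (the size of a minor second) reaches Bb2.

B-flat 2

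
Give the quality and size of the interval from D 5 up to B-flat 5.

minor 6th

D to B spans six letter names (D-E-F-G-A-B), so the interval is some kind of sixth.
At 8 semitones, D5→Bb5 falls one short of a major sixth: minor.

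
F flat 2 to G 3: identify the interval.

A9

F to G spans two letter names (F-G), plus an octave, so the interval is some kind of ninth.
The major ninth is 14 semitones; here we have 15, one semitone wider: augmented.
(Equivalently, a compound augmented second: an augmented second plus an octave.)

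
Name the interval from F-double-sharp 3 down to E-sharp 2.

Descending from F##3 to E#2 is the same interval as ascending E#2 to F##3.
E to F spans two letter names (E-F), plus an octave, so the interval is some kind of ninth.
The major ninth spans 14 semitones, and E#2 to F##3 is exactly 14 semitones — so this is a major ninth.
(Equivalently, a compound major second: a major second plus an octave.)

major ninth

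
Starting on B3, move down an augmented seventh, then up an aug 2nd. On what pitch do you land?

D3

An augmented seventh down from B3 is Cb3.
Cb3 up an augmented second → D3 (3 semitones).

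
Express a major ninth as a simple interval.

M2

Take out an octave (7 from the number): 9 − 7 = 2.
So a major ninth is an octave plus a major second. The quality is unchanged.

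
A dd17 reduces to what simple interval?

doubly diminished 3rd

Each octave removed subtracts seven from the number: 17 − 14 = 3.
Quality carries through unchanged, so the simple form is a doubly diminished third.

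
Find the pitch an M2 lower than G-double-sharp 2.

Two letter names down from G: F.
Moving 2 semitones down from G##2 (the size of a major second) reaches F##2.

F-double-sharp 2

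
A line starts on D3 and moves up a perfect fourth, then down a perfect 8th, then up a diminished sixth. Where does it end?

D3 up a perfect fourth → G3 (5 semitones).
G3 down a perfect octave → G2 (12 semitones).
Up a diminished sixth from G2: Ebb3 (7 semitones up).

Ebb3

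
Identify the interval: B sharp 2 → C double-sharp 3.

B to C spans two letter names (B-C), so the interval is some kind of second.
The major second spans 2 semitones, and B#2 to C##3 is exactly 2 semitones — so this is a major second.

major second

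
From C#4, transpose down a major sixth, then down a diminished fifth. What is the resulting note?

Down a major sixth from C#4: E3 (9 semitones down).
E3 down a diminished fifth → A#2 (6 semitones).

A#2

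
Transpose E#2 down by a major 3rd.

C#2

Counting three letter names down from E lands on C.
Moving 4 semitones down from E#2 (the size of a major third) reaches C#2.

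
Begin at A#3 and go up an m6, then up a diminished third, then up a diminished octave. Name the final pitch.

Abb5

Up a minor sixth from A#3: F#4 (8 semitones up).
A diminished third up from F#4 is Ab4.
Up a diminished octave from Ab4: Abb5 (11 semitones up).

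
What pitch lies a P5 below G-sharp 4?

The fifth takes the letter from G down to C.
Moving 7 semitones down from G#4 (the size of a perfect fifth) reaches C#4.

C-sharp 4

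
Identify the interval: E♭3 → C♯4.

A6

E to C spans six letter names (E-F-G-A-B-C) — that makes it a sixth of some quality.
A major sixth would be 9 semitones; Eb3 to C#4 is 10, one semitone wider, so the interval is augmented.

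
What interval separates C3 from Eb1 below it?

Descending from C3 to Eb1 is the same interval as ascending Eb1 to C3.
E to C spans six letter names (E-F-G-A-B-C), plus an octave, so the interval is some kind of thirteenth.
Counting semitones, Eb1→C3 is 21, which is the major thirteenth.
(Equivalently, a compound major sixth: a major sixth plus an octave.)

major thirteenth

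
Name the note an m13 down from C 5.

Six letters down from C (plus an octave) reaches E.
A minor thirteenth spans 20 semitones, so from C5 the target pitch is E3.

E 3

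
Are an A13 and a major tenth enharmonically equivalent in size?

No

22 semitones (augmented thirteenth) vs 16 semitones (major tenth): not equal.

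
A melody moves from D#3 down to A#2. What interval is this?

Descending from D#3 to A#2 is the same interval as ascending A#2 to D#3.
A to D spans four letter names (A-B-C-D), so the interval is some kind of fourth.
Counting semitones, A#2→D#3 is 5, which is the perfect fourth.

P4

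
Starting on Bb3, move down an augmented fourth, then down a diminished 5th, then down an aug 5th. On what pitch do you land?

Ebb2

An augmented fourth down from Bb3 is Fb3.
Down a diminished fifth from Fb3: Bb2 (6 semitones down).
An augmented fifth down from Bb2 is Ebb2.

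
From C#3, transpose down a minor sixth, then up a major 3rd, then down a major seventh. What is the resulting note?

A#1

A minor sixth down from C#3 is E#2.
A major third up from E#2 is G##2.
G##2 down a major seventh → A#1 (11 semitones).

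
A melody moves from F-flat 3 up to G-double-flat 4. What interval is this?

F to G spans two letter names (F-G), plus an octave: a ninth.
A major ninth would be 14 semitones, but Fb3 to Gbb4 is 13 — one semitone narrower, making it a minor ninth.
(Equivalently, a compound minor second: a minor second plus an octave.)

minor 9th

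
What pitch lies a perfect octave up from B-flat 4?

For an octave the letter name doesn't change: still B, an octave up.
Moving 12 semitones up from Bb4 (the size of a perfect octave) reaches Bb5.

B-flat 5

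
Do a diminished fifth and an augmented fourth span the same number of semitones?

Both span 6 semitones: a diminished fifth and an augmented fourth are the same chromatic distance.

Yes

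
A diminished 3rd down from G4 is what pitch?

Counting three letter names down from G lands on E.
A diminished third spans 2 semitones, so from G4 the target pitch is E#4.

E#4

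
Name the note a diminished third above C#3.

Counting three letter names up from C lands on E.
Moving 2 semitones up from C#3 (the size of a diminished third) reaches Eb3.

Eb3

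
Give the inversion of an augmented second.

The rule of nine gives the new number: 9 − 2 = 7, so a second becomes a seventh.
And augmented becomes diminished under inversion, so we get a diminished seventh.

d7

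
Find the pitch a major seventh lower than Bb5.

Seven letter names down from B: C.
A major seventh is 11 semitones; 11 semitones down from Bb5 gives Cb5.

Cb5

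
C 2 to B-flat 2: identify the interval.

C to B spans seven letter names (C-D-E-F-G-A-B) — that makes it a seventh of some quality.
C2 to Bb2 is 10 semitones, a half step short of the major seventh (11), so this is minor.

minor seventh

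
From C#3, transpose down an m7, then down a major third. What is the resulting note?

C#3 down a minor seventh → D#2 (10 semitones).
D#2 down a major third → B1 (4 semitones).

B1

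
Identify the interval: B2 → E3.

B to E spans four letter names (B-C-D-E): a fourth.
The perfect fourth spans 5 semitones, and B2 to E3 is exactly 5 semitones — so this is a perfect fourth.

perfect fourth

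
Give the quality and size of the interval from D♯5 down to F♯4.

Descending from D#5 to F#4 is the same interval as ascending F#4 to D#5.
F to D spans six letter names (F-G-A-B-C-D) — that makes it a sixth of some quality.
Counting semitones, F#4→D#5 is 9, which is the major sixth.

major sixth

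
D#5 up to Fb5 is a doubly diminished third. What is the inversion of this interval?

Interval numbers invert to sum to nine: 3 + 6 = 9, so a third inverts to a sixth.
Quality inverts too: doubly diminished becomes doubly augmented. That makes the inversion a doubly augmented sixth.

AA6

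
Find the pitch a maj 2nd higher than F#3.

G#3

Two letter names up from F: G.
A major second spans 2 semitones, so from F#3 the target pitch is G#3.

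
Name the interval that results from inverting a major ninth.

First reduce the compound major ninth to its simple form, a major second.
Inverted interval numbers add to nine, so a second pairs with a seventh (2 + 7 = 9).
The quality also flips — major becomes minor — giving a minor seventh.

minor 7th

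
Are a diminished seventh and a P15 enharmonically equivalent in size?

A diminished seventh spans 9 semitones; a perfect fifteenth spans 24 semitones. They differ by 15.

No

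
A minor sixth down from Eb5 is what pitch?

Six letter names down from E: G.
A minor sixth spans 8 semitones, so from Eb5 the target pitch is G4.

G4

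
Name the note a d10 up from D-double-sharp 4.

Counting three letter names plus an octave up from D lands on F.
A diminished tenth spans 14 semitones, so from D##4 the target pitch is F#5.

F-sharp 5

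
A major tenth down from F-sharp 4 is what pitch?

D 3

Counting three letter names plus an octave down from F lands on D.
A major tenth spans 16 semitones, so from F#4 the target pitch is D3.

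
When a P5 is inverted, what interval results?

perfect fourth

Inverted interval numbers add to nine, so a fifth pairs with a fourth (5 + 4 = 9).
Quality inverts too: perfect stays perfect. That makes the inversion a perfect fourth.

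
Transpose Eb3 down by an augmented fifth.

Abb2

Five letter names down from E: A.
An augmented fifth is 8 semitones; 8 semitones down from Eb3 gives Abb2.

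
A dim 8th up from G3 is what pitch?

Gb4

For an octave the letter name doesn't change: still G, an octave up.
A diminished octave is 11 semitones; 11 semitones up from G3 gives Gb4.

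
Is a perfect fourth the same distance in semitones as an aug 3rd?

A perfect fourth spans 5 semitones, and an augmented third also spans 5 semitones — they're enharmonic.

Yes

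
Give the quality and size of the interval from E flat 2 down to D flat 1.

Descending from Eb2 to Db1 is the same interval as ascending Db1 to Eb2.
D to E spans two letter names (D-E), plus an octave, so the interval is some kind of ninth.
Counting semitones, Db1→Eb2 is 14, which is the major ninth.
(Equivalently, a compound major second: a major second plus an octave.)

M9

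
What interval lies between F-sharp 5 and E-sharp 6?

F to E spans seven letter names (F-G-A-B-C-D-E) — that makes it a seventh of some quality.
The major seventh spans 11 semitones, and F#5 to E#6 is exactly 11 semitones — so this is a major seventh.

major seventh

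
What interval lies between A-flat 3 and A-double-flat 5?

diminished fifteenth

A to A is the same letter name, plus 2 octaves — that makes it a fifteenth of some quality.
The perfect fifteenth is 24 semitones; here we have 23, one semitone narrower: diminished.
(Equivalently, a compound diminished octave: a diminished octave plus an octave.)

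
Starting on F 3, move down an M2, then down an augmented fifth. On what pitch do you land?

A double-flat 2

F3 down a major second → Eb3 (2 semitones).
Down an augmented fifth from Eb3: Abb2 (8 semitones down).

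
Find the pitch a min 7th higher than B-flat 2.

Counting seven letter names up from B lands on A.
A minor seventh spans 10 semitones, so from Bb2 the target pitch is Ab3.

A-flat 3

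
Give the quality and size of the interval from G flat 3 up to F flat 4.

G to F spans seven letter names (G-A-B-C-D-E-F), so the interval is some kind of seventh.
Gb3 to Fb4 is 10 semitones, a half step short of the major seventh (11), so this is minor.

minor seventh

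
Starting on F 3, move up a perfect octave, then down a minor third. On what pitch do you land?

D 4

A perfect octave up from F3 is F4.
Down a minor third from F4: D4 (3 semitones down).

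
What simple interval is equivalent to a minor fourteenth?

m7

Each octave removed subtracts seven from the number: 14 − 7 = 7.
Quality carries through unchanged, so the simple form is a minor seventh.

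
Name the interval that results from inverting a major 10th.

m6

First reduce the compound major tenth to its simple form, a major third.
Inverted interval numbers add to nine, so a third pairs with a sixth (3 + 6 = 9).
The quality also flips — major becomes minor — giving a minor sixth.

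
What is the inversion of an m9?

major 7th

First reduce the compound minor ninth to its simple form, a minor second.
Inverted interval numbers add to nine, so a second pairs with a seventh (2 + 7 = 9).
The quality also flips — minor becomes major — giving a major seventh.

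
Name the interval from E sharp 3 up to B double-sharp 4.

augmented twelfth

E to B spans five letter names (E-F-G-A-B), plus an octave — that makes it a twelfth of some quality.
The perfect twelfth is 19 semitones; here we have 20, one semitone wider: augmented.
(Equivalently, a compound augmented fifth: an augmented fifth plus an octave.)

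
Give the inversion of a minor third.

The rule of nine gives the new number: 9 − 3 = 6, so a third becomes a sixth.
And minor becomes major under inversion, so we get a major sixth.

major sixth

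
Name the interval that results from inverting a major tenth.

minor sixth

First reduce the compound major tenth to its simple form, a major third.
Inverted interval numbers add to nine, so a third pairs with a sixth (3 + 6 = 9).
And major becomes minor under inversion, so we get a minor sixth.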